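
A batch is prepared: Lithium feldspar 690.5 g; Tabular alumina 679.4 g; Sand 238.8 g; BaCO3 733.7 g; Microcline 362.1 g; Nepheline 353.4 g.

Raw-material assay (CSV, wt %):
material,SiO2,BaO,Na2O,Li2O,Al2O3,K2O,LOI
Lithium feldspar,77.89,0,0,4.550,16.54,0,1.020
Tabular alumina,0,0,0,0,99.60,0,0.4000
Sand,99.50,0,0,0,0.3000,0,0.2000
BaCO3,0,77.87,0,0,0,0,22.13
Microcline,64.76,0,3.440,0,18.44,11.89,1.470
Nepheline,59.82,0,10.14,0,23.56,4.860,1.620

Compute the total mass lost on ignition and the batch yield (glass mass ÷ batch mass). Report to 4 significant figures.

In-progress results are displayed, rounded to four significant figures, on the page — the whole derivation keeps exact precision through the solve; each reported result includes exactly one rounding. All derived quantities are computed in full precision (net glass mass, yield, LOI, the six compositions, the totals) starting from the weights on 2874 g of glass as quoted within problem or answer.
Loss on ignition, line by line:
  Lithium feldspar: 690.5 × 0.01020 = 7.043 g
  Tabular alumina: 679.4 × 0.004000 = 2.718 g
  Sand: 238.8 × 0.002000 = 0.4776 g
  BaCO3: 733.7 × 0.2213 = 162.4 g
  Microcline: 362.1 × 0.01470 = 5.323 g
  Nepheline: 353.4 × 0.01620 = 5.725 g
Total LOI = 183.7 g
Glass = batch − LOI = 3058 − 183.7 = 2874 g

LOI loss = 183.7 g; glass = 2874 g; yield = 93.99%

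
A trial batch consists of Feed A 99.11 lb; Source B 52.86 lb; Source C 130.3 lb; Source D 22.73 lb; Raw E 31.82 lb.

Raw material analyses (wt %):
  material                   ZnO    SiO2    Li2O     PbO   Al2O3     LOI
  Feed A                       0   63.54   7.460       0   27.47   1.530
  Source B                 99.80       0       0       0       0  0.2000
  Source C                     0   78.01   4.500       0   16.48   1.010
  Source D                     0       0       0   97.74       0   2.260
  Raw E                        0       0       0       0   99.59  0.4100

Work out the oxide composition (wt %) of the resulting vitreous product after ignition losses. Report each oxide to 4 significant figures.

In-progress results are printed, with 4-significant-digit rounding, within the worked lines; the working math maintains exact precision all the way through; a single rounding yields each reported number; the derived quantities, including glass mass, yield, five oxide percentages, totals, ignition loss, are re-derived starting from the weights at 333.2 lb of glass in full precision as they appear in the question or the answer.
Delivered oxide masses:
  ZnO: 52.86·0.9980 = 52.75 lb
  SiO2: 99.11·0.6354 + 130.3·0.7801 = 164.6 lb
  Li2O: 99.11·0.07460 + 130.3·0.04500 = 13.26 lb
  PbO: 22.73·0.9774 = 22.22 lb
  Al2O3: 99.11·0.2747 + 130.3·0.1648 + 31.82·0.9959 = 80.39 lb
LOI: 99.11·0.01530 + 52.86·0.002000 + 130.3·0.01010 + 22.73·0.02260 + 31.82·0.004100 = 3.582 lb
Glass mass = batch − LOI = 336.8 − 3.582 = 333.2 lb (matching Σ of the oxides)
each oxide over glass, ×100, is wt %

Glass mass = 333.2 lb (batch 336.8 − LOI 3.582).
Composition: ZnO 15.83%, SiO2 49.40%, Li2O 3.978%, PbO 6.667%, Al2O3 24.12%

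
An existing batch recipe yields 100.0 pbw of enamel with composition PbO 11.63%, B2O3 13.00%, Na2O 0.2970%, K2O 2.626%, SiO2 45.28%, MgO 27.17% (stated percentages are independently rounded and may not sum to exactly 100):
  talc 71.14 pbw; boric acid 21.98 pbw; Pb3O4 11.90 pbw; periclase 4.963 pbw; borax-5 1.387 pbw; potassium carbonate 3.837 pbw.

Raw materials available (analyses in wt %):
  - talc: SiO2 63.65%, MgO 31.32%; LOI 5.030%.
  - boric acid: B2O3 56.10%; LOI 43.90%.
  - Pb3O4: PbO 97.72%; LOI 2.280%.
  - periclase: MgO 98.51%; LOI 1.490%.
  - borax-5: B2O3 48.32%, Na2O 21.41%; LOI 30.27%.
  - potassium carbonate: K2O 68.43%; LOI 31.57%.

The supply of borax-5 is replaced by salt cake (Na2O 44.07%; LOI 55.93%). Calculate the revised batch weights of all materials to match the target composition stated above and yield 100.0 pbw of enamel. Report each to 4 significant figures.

Revised batch per 100.0 pbw enamel:
  talc: 71.14 pbw
  boric acid: 23.17 pbw
  Pb3O4: 11.90 pbw
  periclase: 4.963 pbw
  salt cake: 0.6739 pbw
  potassium carbonate: 3.837 pbw
Total batch = 115.7 pbw; LOI loss = 15.68 pbw

The working math keeps full float precision throughout; mid-chain values are displayed rounded to 4 significant digits between the steps — a single rounding completes every reported figure — derived quantities, which include the yield, glass mass, six oxide percentages, totals, LOI, are re-derived in full float precision, as quoted within the question or the answer, using the weight values per 100.0 pbw of glass.
Target oxide masses per 100.0 pbw enamel:
  PbO: 11.63% × 100.0 = 11.63 pbw
  B2O3: 13.00% × 100.0 = 13.00 pbw
  Na2O: 0.2970% × 100.0 = 0.2970 pbw
  K2O: 2.626% × 100.0 = 2.626 pbw
  SiO2: 45.28% × 100.0 = 45.28 pbw
  MgO: 27.17% × 100.0 = 27.17 pbw
Oxide-by-oxide audit on the weights just shown, against the basis in use (target by target, the sums agree modulo rounding of the values):
  PbO: 11.90·0.9772 = 11.63 pbw (target 11.63 pbw)
  B2O3: 23.17·0.5610 = 13.00 pbw (target 13.00 pbw)
  Na2O: 0.6739·0.4407 = 0.2970 pbw (target 0.2970 pbw)
  K2O: 3.837·0.6843 = 2.626 pbw (target 2.626 pbw)
  SiO2: 71.14·0.6365 = 45.28 pbw (target 45.28 pbw)
  MgO: 71.14·0.3132 + 4.963·0.9851 = 27.17 pbw (target 27.17 pbw)
Glass-mass sanity pass: Σ batch − LOI loss = 100.0 pbw (the targets, summed, come to 100.0 pbw; basis as stated: 100.0 pbw — gaps are rounding artifacts).
Total batch = Σ batch = 115.7 pbw; LOI loss = Σ batch·LOI = 15.68 pbw; glass ÷ batch gives a yield of 86.44%.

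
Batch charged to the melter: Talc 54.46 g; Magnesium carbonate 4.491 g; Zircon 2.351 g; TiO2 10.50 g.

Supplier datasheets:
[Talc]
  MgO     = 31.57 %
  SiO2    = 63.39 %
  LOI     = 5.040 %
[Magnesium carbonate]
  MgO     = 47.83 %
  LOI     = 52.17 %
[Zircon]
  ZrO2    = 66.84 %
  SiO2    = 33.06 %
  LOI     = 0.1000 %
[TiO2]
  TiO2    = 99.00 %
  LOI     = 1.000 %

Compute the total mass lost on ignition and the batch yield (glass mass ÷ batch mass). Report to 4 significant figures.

Each numeric step keeps exact precision through the solve — working values are displayed rounded to four significant figures at each printed step — exactly one rounding goes into every reported number; derived quantities, including four oxide percentages, yield, the totals, glass mass, LOI, are carried using the weight values at 66.61 g of glass at full float precision as written in the problem or answer text.
Loss on ignition, line by line:
  Talc: 54.46 × 0.05040 = 2.745 g
  Magnesium carbonate: 4.491 × 0.5217 = 2.343 g
  Zircon: 2.351 × 0.001000 = 0.002351 g
  TiO2: 10.50 × 0.01000 = 0.1050 g
Total LOI = 5.195 g
Glass = batch − LOI = 71.80 − 5.195 = 66.61 g

LOI loss = 5.195 g; glass = 66.61 g; yield = 92.76%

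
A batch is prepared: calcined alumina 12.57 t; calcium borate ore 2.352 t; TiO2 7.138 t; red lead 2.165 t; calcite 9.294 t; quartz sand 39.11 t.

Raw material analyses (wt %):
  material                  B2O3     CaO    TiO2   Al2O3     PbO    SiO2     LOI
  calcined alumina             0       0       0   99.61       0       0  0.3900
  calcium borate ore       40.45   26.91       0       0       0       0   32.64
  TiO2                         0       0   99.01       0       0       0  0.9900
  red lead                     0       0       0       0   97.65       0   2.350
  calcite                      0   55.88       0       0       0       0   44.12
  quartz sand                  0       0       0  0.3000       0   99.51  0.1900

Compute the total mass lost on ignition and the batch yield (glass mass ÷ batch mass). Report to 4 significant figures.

LOI loss = 5.113 t; glass = 67.52 t; yield = 92.96%

Rounding to four significant digits extends to every in-between result as printed — every computation carries exact precision at all times; each reported number is rounded only once; all derived quantities, including the yield, net glass mass, ignition loss, the totals, the six compositions, are rebuilt starting from the weights on 67.52 t of glass at full precision, as set out in the question or the answer.
Per-material ignition loss:
  calcined alumina: 12.57 × 0.003900 = 0.04902 t
  calcium borate ore: 2.352 × 0.3264 = 0.7677 t
  TiO2: 7.138 × 0.009900 = 0.07067 t
  red lead: 2.165 × 0.02350 = 0.05088 t
  calcite: 9.294 × 0.4412 = 4.101 t
  quartz sand: 39.11 × 0.001900 = 0.07431 t
Total LOI = 5.113 t
Glass = batch − LOI = 72.63 − 5.113 = 67.52 t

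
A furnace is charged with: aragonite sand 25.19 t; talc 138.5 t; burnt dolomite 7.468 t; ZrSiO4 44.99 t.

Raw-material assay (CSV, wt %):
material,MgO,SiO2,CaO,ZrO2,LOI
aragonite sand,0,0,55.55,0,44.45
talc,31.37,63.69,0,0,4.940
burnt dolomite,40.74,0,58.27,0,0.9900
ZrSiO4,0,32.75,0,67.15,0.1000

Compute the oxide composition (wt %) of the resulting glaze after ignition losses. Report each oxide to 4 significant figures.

Glass mass = 198.0 t (batch 216.1 − LOI 18.16).
Composition: MgO 23.48%, SiO2 51.99%, CaO 9.265%, ZrO2 15.26%

Each numeric step maintains exact precision throughout — values along the way are shown, rounded to 4 significant digits, in the working; every reported figure is rounded once only — the derived quantities (four oxide percentages, ignition loss, the yield, net glass mass, the totals) are computed in full precision from the batch weights per 198.0 t of glass precisely as stated by the problem or the answer.
Per-oxide mass from batch:
  MgO: 138.5·0.3137 + 7.468·0.4074 = 46.49 t
  SiO2: 138.5·0.6369 + 44.99·0.3275 = 102.9 t
  CaO: 25.19·0.5555 + 7.468·0.5827 = 18.34 t
  ZrO2: 44.99·0.6715 = 30.21 t
LOI: 25.19·0.4445 + 138.5·0.04940 + 7.468·0.009900 + 44.99·0.001000 = 18.16 t
batch − LOI leaves glass = 216.1 − 18.16 = 198.0 t (consistent with Σ oxide mass)
wt % = 100 × oxide mass / glass mass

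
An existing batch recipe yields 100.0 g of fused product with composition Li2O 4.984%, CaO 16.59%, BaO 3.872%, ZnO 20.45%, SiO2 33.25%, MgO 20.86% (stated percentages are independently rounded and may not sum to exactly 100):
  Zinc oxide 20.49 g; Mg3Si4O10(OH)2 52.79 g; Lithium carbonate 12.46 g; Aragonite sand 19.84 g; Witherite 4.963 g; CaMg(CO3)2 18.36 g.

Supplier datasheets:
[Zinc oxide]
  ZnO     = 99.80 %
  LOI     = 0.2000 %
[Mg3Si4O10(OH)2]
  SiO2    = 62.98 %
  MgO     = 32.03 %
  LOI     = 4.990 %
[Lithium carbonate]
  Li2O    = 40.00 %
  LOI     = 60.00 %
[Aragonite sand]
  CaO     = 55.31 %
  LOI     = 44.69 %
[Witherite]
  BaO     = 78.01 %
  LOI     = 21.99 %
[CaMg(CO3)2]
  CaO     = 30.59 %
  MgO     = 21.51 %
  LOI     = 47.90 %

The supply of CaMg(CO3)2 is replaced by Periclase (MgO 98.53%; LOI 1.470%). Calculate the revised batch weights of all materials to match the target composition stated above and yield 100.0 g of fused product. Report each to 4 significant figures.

Values along the way are printed rounded to 4 significant digits in the printout — all arithmetic keeps full precision through the solve. A single rounding completes every reported number — the derived quantities (the yield, the totals, LOI, glass mass, the six compositions) are recomputed from the batch weights at 100.0 g of glass at exact precision, precisely as stated by problem or answer.
Per-oxide target masses for 100.0 g fused product:
  Li2O: 4.984% × 100.0 = 4.984 g
  CaO: 16.59% × 100.0 = 16.59 g
  BaO: 3.872% × 100.0 = 3.872 g
  ZnO: 20.45% × 100.0 = 20.45 g
  SiO2: 33.25% × 100.0 = 33.25 g
  MgO: 20.86% × 100.0 = 20.86 g
Oxide-by-oxide audit applying the batch weights above, at the basis given (target by target, the sums agree exact up to rounding of places):
  Li2O: 12.46·0.4000 = 4.984 g (target 4.984 g)
  CaO: 29.99·0.5531 = 16.59 g (target 16.59 g)
  BaO: 4.963·0.7801 = 3.872 g (target 3.872 g)
  ZnO: 20.49·0.9980 = 20.45 g (target 20.45 g)
  SiO2: 52.79·0.6298 = 33.25 g (target 33.25 g)
  MgO: 52.79·0.3203 + 4.009·0.9853 = 20.86 g (target 20.86 g)
Glass mass check: total charge less LOI = 100.0 g (targets for the oxides total 100.0 g; with the basis standing at 100.0 g — deltas are rounding alone).
Batch grand total — Σ batch = 124.7 g; loss to ignition Σ batch·LOI = 24.70 g; glass ÷ batch gives a yield of 80.19%.

Revised batch per 100.0 g fused product:
  Zinc oxide: 20.49 g
  Mg3Si4O10(OH)2: 52.79 g
  Lithium carbonate: 12.46 g
  Aragonite sand: 29.99 g
  Witherite: 4.963 g
  Periclase: 4.009 g
Total batch = 124.7 g; LOI loss = 24.70 g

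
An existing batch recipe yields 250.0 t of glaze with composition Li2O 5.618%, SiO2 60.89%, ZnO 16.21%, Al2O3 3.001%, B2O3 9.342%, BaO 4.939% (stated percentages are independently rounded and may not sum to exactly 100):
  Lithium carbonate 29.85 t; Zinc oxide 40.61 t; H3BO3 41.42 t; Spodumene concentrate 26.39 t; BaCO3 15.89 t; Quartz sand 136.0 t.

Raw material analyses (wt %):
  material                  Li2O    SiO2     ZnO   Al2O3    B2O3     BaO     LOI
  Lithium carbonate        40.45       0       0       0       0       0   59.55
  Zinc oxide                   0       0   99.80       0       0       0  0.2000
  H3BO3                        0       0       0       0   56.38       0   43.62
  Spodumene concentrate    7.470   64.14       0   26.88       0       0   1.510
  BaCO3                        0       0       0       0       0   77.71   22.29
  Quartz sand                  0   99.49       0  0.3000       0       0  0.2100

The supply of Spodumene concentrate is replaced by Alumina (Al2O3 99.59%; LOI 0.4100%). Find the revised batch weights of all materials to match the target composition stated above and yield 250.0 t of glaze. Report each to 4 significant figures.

Mid-chain values are shown, rounded to four significant digits, on the page — the whole derivation carries full float precision from start to finish; each reported result is rounded a single time. Derived quantities are rebuilt starting from the weights for 250.0 t of glass in full float precision (LOI, net glass mass, six oxide percentages, the totals, yield), precisely as stated by either problem or answer.
The oxide mass targets at 250.0 t glaze:
  Li2O: 5.618% × 250.0 = 14.04 t
  SiO2: 60.89% × 250.0 = 152.2 t
  ZnO: 16.21% × 250.0 = 40.52 t
  Al2O3: 3.001% × 250.0 = 7.502 t
  B2O3: 9.342% × 250.0 = 23.36 t
  BaO: 4.939% × 250.0 = 12.35 t
Oxide-by-oxide audit on the weights just shown, under the basis named above (sums match the target masses exact up to rounding of places):
  Li2O: 34.72·0.4045 = 14.04 t (target 14.04 t)
  SiO2: 153.0·0.9949 = 152.2 t (target 152.2 t)
  ZnO: 40.61·0.9980 = 40.53 t (target 40.52 t)
  Al2O3: 7.072·0.9959 + 153.0·0.003000 = 7.502 t (target 7.502 t)
  B2O3: 41.42·0.5638 = 23.35 t (target 23.36 t)
  BaO: 15.89·0.7771 = 12.35 t (target 12.35 t)
Glass-mass sanity pass: total charge less LOI = 250.0 t (the targets, summed, come to 250.0 t; the stated basis being 250.0 t — gaps are rounding artifacts).
Batch grand total — Σ batch = 292.7 t; ignition loss, Σ(batch × LOI) = 42.72 t; yield: glass divided by total = 85.41%.

Revised batch per 250.0 t glaze:
  Lithium carbonate: 34.72 t
  Zinc oxide: 40.61 t
  H3BO3: 41.42 t
  Alumina: 7.072 t
  BaCO3: 15.89 t
  Quartz sand: 153.0 t
Total batch = 292.7 t; LOI loss = 42.72 t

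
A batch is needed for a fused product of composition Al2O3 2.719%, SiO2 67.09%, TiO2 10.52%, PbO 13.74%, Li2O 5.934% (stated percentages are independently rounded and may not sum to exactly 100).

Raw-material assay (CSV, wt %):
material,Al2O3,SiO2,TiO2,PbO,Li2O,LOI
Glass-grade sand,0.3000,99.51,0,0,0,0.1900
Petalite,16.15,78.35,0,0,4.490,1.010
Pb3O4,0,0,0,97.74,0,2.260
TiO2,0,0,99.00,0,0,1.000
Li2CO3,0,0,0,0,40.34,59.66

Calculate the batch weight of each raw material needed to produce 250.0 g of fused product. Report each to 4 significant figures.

Batch per 250.0 g fused product:
  Glass-grade sand: 137.4 g
  Petalite: 39.54 g
  Pb3O4: 35.14 g
  TiO2: 26.57 g
  Li2CO3: 32.37 g
Total batch = 271.0 g; LOI loss = 21.03 g; yield = 92.24%

Values along the way are shown rounded to four significant figures; the whole derivation runs at exact precision at all times; each reported result is rounded just once; all derived quantities are carried in full precision (glass mass, the totals, five oxide percentages, the yield, ignition loss) starting from the weights on 250.0 g of glass, exactly as printed in the problem or answer text.
Target masses of each oxide per 250.0 g fused product:
  Al2O3: 2.719% × 250.0 = 6.798 g
  SiO2: 67.09% × 250.0 = 167.7 g
  TiO2: 10.52% × 250.0 = 26.30 g
  PbO: 13.74% × 250.0 = 34.35 g
  Li2O: 5.934% × 250.0 = 14.84 g
Per-oxide balance check given the weights on record, against the basis in use (sum by sum, the targets are met modulo rounding of the values):
  Al2O3: 137.4·0.003000 + 39.54·0.1615 = 6.798 g (target 6.798 g)
  SiO2: 137.4·0.9951 + 39.54·0.7835 = 167.7 g (target 167.7 g)
  TiO2: 26.57·0.9900 = 26.30 g (target 26.30 g)
  PbO: 35.14·0.9774 = 34.35 g (target 34.35 g)
  Li2O: 39.54·0.04490 + 32.37·0.4034 = 14.83 g (target 14.84 g)
Glass-mass bookkeeping: whole batch net of LOI = 250.0 g (per-oxide target masses sum to 250.0 g; versus the stated basis of 250.0 g — deltas are rounding alone).
Batch grand total — Σ batch = 271.0 g; LOI removed, Σ of batch·LOI: 21.03 g; yield: glass divided by total = 92.24%.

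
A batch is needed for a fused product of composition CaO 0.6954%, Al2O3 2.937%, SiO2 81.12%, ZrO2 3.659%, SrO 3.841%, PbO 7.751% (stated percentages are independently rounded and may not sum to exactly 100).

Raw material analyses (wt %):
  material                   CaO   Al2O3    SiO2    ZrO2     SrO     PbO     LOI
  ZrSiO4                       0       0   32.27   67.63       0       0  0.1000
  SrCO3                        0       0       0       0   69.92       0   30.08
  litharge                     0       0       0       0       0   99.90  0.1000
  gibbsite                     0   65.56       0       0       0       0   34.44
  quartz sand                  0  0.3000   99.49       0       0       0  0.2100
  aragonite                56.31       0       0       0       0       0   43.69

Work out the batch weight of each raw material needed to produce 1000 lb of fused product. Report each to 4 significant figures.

Batch per 1000 lb fused product:
  ZrSiO4: 54.10 lb
  SrCO3: 54.93 lb
  litharge: 77.59 lb
  gibbsite: 41.15 lb
  quartz sand: 797.8 lb
  aragonite: 12.35 lb
Total batch = 1038 lb; LOI loss = 37.90 lb; yield = 96.35%

The intermediate values are printed (rounded to four significant figures) when written out. Every computation runs at full float precision at each step — a single rounding produces each reported value — all derived quantities (the totals, yield, glass mass, six oxide percentages, ignition loss) are carried in full float precision from the weighed amounts on 1000 lb of glass exactly as shown in the problem or answer text.
Target oxide masses per 1000 lb fused product:
  CaO: 0.6954% × 1000 = 6.954 lb
  Al2O3: 2.937% × 1000 = 29.37 lb
  SiO2: 81.12% × 1000 = 811.2 lb
  ZrO2: 3.659% × 1000 = 36.59 lb
  SrO: 3.841% × 1000 = 38.41 lb
  PbO: 7.751% × 1000 = 77.51 lb
Mass-balance tally per oxide with the batch weights as given, against the basis in use (sums match the target masses exact up to rounding of places):
  CaO: 12.35·0.5631 = 6.954 lb (target 6.954 lb)
  Al2O3: 41.15·0.6556 + 797.8·0.003000 = 29.37 lb (target 29.37 lb)
  SiO2: 54.10·0.3227 + 797.8·0.9949 = 811.2 lb (target 811.2 lb)
  ZrO2: 54.10·0.6763 = 36.59 lb (target 36.59 lb)
  SrO: 54.93·0.6992 = 38.41 lb (target 38.41 lb)
  PbO: 77.59·0.9990 = 77.51 lb (target 77.51 lb)
Glass-mass bookkeeping: whole batch net of LOI = 1000 lb (per-oxide target masses sum to 1000 lb; with the basis standing at 1000 lb — gaps are rounding artifacts).
Batch total: Σ batch = 1038 lb; LOI loss = Σ batch·LOI = 37.90 lb; yield, glass over the total, = 96.35%.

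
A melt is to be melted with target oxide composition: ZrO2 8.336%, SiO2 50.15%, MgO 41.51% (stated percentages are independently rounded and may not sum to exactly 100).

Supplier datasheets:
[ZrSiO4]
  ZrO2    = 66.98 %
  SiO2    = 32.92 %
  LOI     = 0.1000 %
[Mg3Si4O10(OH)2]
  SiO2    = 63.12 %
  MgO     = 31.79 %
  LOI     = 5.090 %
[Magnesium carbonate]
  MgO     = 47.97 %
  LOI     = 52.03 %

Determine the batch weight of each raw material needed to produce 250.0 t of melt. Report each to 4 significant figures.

Batch per 250.0 t melt:
  ZrSiO4: 31.11 t
  Mg3Si4O10(OH)2: 182.4 t
  Magnesium carbonate: 95.45 t
Total batch = 309.0 t; LOI loss = 58.98 t; yield = 80.91%

Mid-chain values are printed rounded to 4 significant digits on the page — each numeric step carries exact precision throughout — every reported result is rounded only once — all derived quantities (totals, the yield, LOI, the three compositions, net glass mass) are carried using the weight values on 250.0 t of glass in full precision, exactly as printed in either problem or answer.
Target masses of each oxide per 250.0 t melt:
  ZrO2: 8.336% × 250.0 = 20.84 t
  SiO2: 50.15% × 250.0 = 125.4 t
  MgO: 41.51% × 250.0 = 103.8 t
Sums-versus-targets review on the weights just shown, for the quoted basis mass (each sum matches its target mass net of answer rounding effects):
  ZrO2: 31.11·0.6698 = 20.84 t (target 20.84 t)
  SiO2: 31.11·0.3292 + 182.4·0.6312 = 125.4 t (target 125.4 t)
  MgO: 182.4·0.3179 + 95.45·0.4797 = 103.8 t (target 103.8 t)
Auditing the glass mass value: batch Σ − ignition loss = 250.0 t (the Σ of target masses is 250.0 t; stated basis 250.0 t — deltas are rounding alone).
Batch total: Σ batch = 309.0 t; the LOI term Σ batch·LOI equals 58.98 t; the yield ratio, glass ÷ batch: 80.91%.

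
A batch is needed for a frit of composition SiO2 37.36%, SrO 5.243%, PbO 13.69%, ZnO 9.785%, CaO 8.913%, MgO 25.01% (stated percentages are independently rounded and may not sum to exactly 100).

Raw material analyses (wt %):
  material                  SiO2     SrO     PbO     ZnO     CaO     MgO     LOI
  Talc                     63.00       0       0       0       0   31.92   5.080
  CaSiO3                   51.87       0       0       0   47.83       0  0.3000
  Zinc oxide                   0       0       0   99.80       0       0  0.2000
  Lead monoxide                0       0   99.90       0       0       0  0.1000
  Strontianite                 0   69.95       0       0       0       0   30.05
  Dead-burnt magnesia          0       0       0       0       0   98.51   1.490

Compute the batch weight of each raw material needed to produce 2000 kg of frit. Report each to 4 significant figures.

Each numeric step carries full precision from start to finish — in-progress results appear, rounded to 4 significant digits, across the worked steps — every reported number receives exactly one rounding; the derived quantities, which include net glass mass, ignition loss, the totals, yield, six oxide percentages, are rebuilt in full float precision, exactly as printed in the problem or the answer, from the weighed amounts per 2000 kg of glass.
Oxide-by-oxide targets in 2000 kg frit:
  SiO2: 37.36% × 2000 = 747.2 kg
  SrO: 5.243% × 2000 = 104.9 kg
  PbO: 13.69% × 2000 = 273.8 kg
  ZnO: 9.785% × 2000 = 195.7 kg
  CaO: 8.913% × 2000 = 178.3 kg
  MgO: 25.01% × 2000 = 500.2 kg
Per-oxide balance check using the reported weights, relative to the basis at hand (every target is met by its sum given rounding of the digits):
  SiO2: 879.2·0.6300 + 372.7·0.5187 = 747.2 kg (target 747.2 kg)
  SrO: 149.9·0.6995 = 104.9 kg (target 104.9 kg)
  PbO: 274.1·0.9990 = 273.8 kg (target 273.8 kg)
  ZnO: 196.1·0.9980 = 195.7 kg (target 195.7 kg)
  CaO: 372.7·0.4783 = 178.3 kg (target 178.3 kg)
  MgO: 879.2·0.3192 + 222.9·0.9851 = 500.2 kg (target 500.2 kg)
Auditing the glass mass value: net batch after ignition = 2000 kg (summing oxide targets gives 2000 kg; against the stated basis, 2000 kg — differing by rounding only).
Batch total: Σ batch = 2095 kg; LOI removed, Σ of batch·LOI: 94.81 kg; yield, glass over the total, = 95.47%.

Batch per 2000 kg frit:
  Talc: 879.2 kg
  CaSiO3: 372.7 kg
  Zinc oxide: 196.1 kg
  Lead monoxide: 274.1 kg
  Strontianite: 149.9 kg
  Dead-burnt magnesia: 222.9 kg
Total batch = 2095 kg; LOI loss = 94.81 kg; yield = 95.47%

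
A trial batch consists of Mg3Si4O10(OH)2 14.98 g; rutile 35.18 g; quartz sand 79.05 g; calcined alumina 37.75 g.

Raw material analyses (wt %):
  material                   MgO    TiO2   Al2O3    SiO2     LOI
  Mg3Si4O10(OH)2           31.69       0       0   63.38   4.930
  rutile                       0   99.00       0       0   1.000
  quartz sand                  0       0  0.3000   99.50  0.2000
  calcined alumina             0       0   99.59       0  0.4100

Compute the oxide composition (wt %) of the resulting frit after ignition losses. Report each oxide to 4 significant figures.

Glass mass = 165.6 g (batch 167.0 − LOI 1.403).
Composition: MgO 2.867%, TiO2 21.04%, Al2O3 22.85%, SiO2 53.24%

Every computation holds full float precision at every stage. Mid-chain values are shown, rounded to four significant digits, in the printout — every reported value undergoes a single rounding; all derived quantities, which include four oxide percentages, totals, net glass mass, the yield, LOI, are carried in full float precision, as written in the problem or answer text, using the weight values per 165.6 g of glass.
Oxide-by-oxide delivered mass:
  MgO: 14.98·0.3169 = 4.747 g
  TiO2: 35.18·0.9900 = 34.83 g
  Al2O3: 79.05·0.003000 + 37.75·0.9959 = 37.83 g
  SiO2: 14.98·0.6338 + 79.05·0.9950 = 88.15 g
LOI: 14.98·0.04930 + 35.18·0.01000 + 79.05·0.002000 + 37.75·0.004100 = 1.403 g
batch − LOI leaves glass = 167.0 − 1.403 = 165.6 g (= Σ oxide masses)
oxide / glass × 100 gives the wt %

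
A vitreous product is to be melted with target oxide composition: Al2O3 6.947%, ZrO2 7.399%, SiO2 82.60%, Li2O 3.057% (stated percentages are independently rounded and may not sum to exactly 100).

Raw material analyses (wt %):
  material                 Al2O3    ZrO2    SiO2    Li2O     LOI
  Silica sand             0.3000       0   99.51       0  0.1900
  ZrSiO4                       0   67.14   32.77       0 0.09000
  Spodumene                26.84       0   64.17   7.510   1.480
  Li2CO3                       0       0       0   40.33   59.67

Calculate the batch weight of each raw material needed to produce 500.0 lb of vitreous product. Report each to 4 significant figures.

Batch per 500.0 lb vitreous product:
  Silica sand: 315.7 lb
  ZrSiO4: 55.10 lb
  Spodumene: 125.9 lb
  Li2CO3: 14.46 lb
Total batch = 511.2 lb; LOI loss = 11.14 lb; yield = 97.82%

Full precision is kept at every stage. In-progress results are displayed with 4-significant-figure rounding as written; exactly one rounding goes into each reported result; all derived quantities are recomputed starting from the weights for 500.0 lb of glass in exact precision (four oxide percentages, totals, the yield, ignition loss, glass mass), as quoted within problem or answer.
The oxide mass targets at 500.0 lb vitreous product:
  Al2O3: 6.947% × 500.0 = 34.74 lb
  ZrO2: 7.399% × 500.0 = 36.99 lb
  SiO2: 82.60% × 500.0 = 413.0 lb
  Li2O: 3.057% × 500.0 = 15.28 lb
Per-oxide balance check applying the batch weights above, versus the basis set out (target by target, the sums agree net of answer rounding effects):
  Al2O3: 315.7·0.003000 + 125.9·0.2684 = 34.74 lb (target 34.74 lb)
  ZrO2: 55.10·0.6714 = 36.99 lb (target 36.99 lb)
  SiO2: 315.7·0.9951 + 55.10·0.3277 + 125.9·0.6417 = 413.0 lb (target 413.0 lb)
  Li2O: 125.9·0.07510 + 14.46·0.4033 = 15.29 lb (target 15.28 lb)
Glass-mass sanity pass: batch total minus LOI = 500.0 lb (per-oxide target masses sum to 500.0 lb; versus the stated basis of 500.0 lb — a pure rounding effect).
Total batch = Σ batch = 511.2 lb; LOI loss = Σ batch·LOI = 11.14 lb; as yield: glass ÷ batch → 97.82%.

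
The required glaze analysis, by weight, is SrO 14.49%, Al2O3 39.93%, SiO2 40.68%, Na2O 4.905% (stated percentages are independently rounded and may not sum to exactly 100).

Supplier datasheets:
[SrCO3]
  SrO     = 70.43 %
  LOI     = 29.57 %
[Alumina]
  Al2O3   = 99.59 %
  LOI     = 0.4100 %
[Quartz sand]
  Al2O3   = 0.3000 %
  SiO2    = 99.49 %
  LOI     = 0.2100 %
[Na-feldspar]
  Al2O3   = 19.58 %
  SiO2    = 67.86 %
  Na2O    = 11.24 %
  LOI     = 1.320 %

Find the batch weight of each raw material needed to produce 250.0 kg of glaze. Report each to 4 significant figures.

Batch per 250.0 kg glaze:
  SrCO3: 51.43 kg
  Alumina: 78.70 kg
  Quartz sand: 27.81 kg
  Na-feldspar: 109.1 kg
Total batch = 267.0 kg; LOI loss = 17.03 kg; yield = 93.62%

All internal work keeps exact precision through every step — in-progress results are printed (rounded to 4 significant figures) at each printed step; each reported result undergoes a single rounding. Derived quantities, including the yield, ignition loss, four oxide percentages, glass mass, the totals, are computed starting from the weights for 250.0 kg of glass in exact precision precisely as stated by the question or the answer.
Oxide-by-oxide targets in 250.0 kg glaze:
  SrO: 14.49% × 250.0 = 36.22 kg
  Al2O3: 39.93% × 250.0 = 99.82 kg
  SiO2: 40.68% × 250.0 = 101.7 kg
  Na2O: 4.905% × 250.0 = 12.26 kg
Per-oxide balance check from the weights as reported, versus the basis set out (target by target, the sums agree once rounding is allowed for):
  SrO: 51.43·0.7043 = 36.22 kg (target 36.22 kg)
  Al2O3: 78.70·0.9959 + 27.81·0.003000 + 109.1·0.1958 = 99.82 kg (target 99.82 kg)
  SiO2: 27.81·0.9949 + 109.1·0.6786 = 101.7 kg (target 101.7 kg)
  Na2O: 109.1·0.1124 = 12.26 kg (target 12.26 kg)
The glass-mass cross-check: Σ batch − LOI loss = 250.0 kg (summing oxide targets gives 250.0 kg; with the basis standing at 250.0 kg — a pure rounding effect).
Batch total: Σ batch = 267.0 kg; loss to ignition Σ batch·LOI = 17.03 kg; yield = glass ÷ total batch = 93.62%.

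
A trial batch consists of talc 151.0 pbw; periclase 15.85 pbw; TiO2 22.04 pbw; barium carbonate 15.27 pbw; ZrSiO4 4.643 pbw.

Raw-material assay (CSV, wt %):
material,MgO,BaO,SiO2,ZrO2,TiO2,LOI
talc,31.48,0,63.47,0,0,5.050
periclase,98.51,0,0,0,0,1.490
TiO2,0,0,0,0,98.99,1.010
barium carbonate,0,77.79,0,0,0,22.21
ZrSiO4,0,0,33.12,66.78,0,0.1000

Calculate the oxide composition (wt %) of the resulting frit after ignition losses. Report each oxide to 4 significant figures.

In-progress results are printed (rounded to 4 significant figures) as written; exact precision is maintained from first step to last. Exactly one rounding goes into every reported value; the derived quantities, which include the yield, glass mass, ignition loss, the five compositions, totals, are re-derived in full precision, precisely as stated by problem or answer, from the weighed amounts on 197.3 pbw of glass.
Delivered oxide masses:
  MgO: 151.0·0.3148 + 15.85·0.9851 = 63.15 pbw
  BaO: 15.27·0.7779 = 11.88 pbw
  SiO2: 151.0·0.6347 + 4.643·0.3312 = 97.38 pbw
  ZrO2: 4.643·0.6678 = 3.101 pbw
  TiO2: 22.04·0.9899 = 21.82 pbw
LOI: 151.0·0.05050 + 15.85·0.01490 + 22.04·0.01010 + 15.27·0.2221 + 4.643·0.001000 = 11.48 pbw
Net of LOI, the glass mass = 208.8 − 11.48 = 197.3 pbw (= the summed oxide contributions)
percent share: oxide ÷ glass, ×100

Glass mass = 197.3 pbw (batch 208.8 − LOI 11.48).
Composition: MgO 32.00%, BaO 6.020%, SiO2 49.35%, ZrO2 1.571%, TiO2 11.06%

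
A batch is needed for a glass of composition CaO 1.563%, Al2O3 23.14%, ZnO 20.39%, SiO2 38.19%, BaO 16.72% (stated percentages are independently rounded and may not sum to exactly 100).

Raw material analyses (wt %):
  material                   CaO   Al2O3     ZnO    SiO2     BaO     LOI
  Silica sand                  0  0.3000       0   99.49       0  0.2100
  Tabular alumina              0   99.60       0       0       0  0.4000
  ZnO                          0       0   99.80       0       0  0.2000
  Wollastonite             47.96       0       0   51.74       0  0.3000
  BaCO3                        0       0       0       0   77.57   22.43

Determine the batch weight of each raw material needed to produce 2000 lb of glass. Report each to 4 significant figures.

Batch per 2000 lb glass:
  Silica sand: 733.8 lb
  Tabular alumina: 462.4 lb
  ZnO: 408.6 lb
  Wollastonite: 65.18 lb
  BaCO3: 431.1 lb
Total batch = 2101 lb; LOI loss = 101.1 lb; yield = 95.19%

The working math holds exact precision at each step — intermediates are printed, with 4-significant-figure rounding, in the printout — a single rounding finalizes every reported result; all derived quantities, including the totals, LOI, five oxide percentages, yield, glass mass, are carried using the weight values for 2000 lb of glass in exact precision as written in question or answer.
Target masses of each oxide per 2000 lb glass:
  CaO: 1.563% × 2000 = 31.26 lb
  Al2O3: 23.14% × 2000 = 462.8 lb
  ZnO: 20.39% × 2000 = 407.8 lb
  SiO2: 38.19% × 2000 = 763.8 lb
  BaO: 16.72% × 2000 = 334.4 lb
Balance tally, oxide-wise, applying the batch weights above, relative to the basis at hand (each sum matches its target mass up to rounding of the answer):
  CaO: 65.18·0.4796 = 31.26 lb (target 31.26 lb)
  Al2O3: 733.8·0.003000 + 462.4·0.9960 = 462.8 lb (target 462.8 lb)
  ZnO: 408.6·0.9980 = 407.8 lb (target 407.8 lb)
  SiO2: 733.8·0.9949 + 65.18·0.5174 = 763.8 lb (target 763.8 lb)
  BaO: 431.1·0.7757 = 334.4 lb (target 334.4 lb)
Consistency of the glass mass: whole batch net of LOI = 2000 lb (the targets, summed, come to 2000 lb; against the stated basis, 2000 lb — a pure rounding effect).
Batch grand total — Σ batch = 2101 lb; loss to ignition Σ batch·LOI = 101.1 lb; yield, glass over the total, = 95.19%.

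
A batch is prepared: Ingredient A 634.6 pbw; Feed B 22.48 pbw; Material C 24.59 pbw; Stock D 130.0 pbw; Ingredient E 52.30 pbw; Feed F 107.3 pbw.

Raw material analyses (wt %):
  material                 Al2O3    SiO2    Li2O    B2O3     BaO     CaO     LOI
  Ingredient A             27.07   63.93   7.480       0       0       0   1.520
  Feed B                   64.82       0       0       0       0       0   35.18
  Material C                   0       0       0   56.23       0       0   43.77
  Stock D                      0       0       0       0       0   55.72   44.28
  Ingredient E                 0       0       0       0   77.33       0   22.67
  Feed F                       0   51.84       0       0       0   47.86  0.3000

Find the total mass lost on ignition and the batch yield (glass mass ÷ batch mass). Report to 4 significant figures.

LOI loss = 98.06 pbw; glass = 873.2 pbw; yield = 89.90%

All internal work keeps full float precision through every step — in-progress results are displayed rounded to four significant figures when written out. A single rounding finalizes each reported number — the derived quantities (net glass mass, ignition loss, totals, yield, six oxide percentages) are recomputed from the batch weights at 873.2 pbw of glass at full float precision as written in question or answer.
Loss on ignition, line by line:
  Ingredient A: 634.6 × 0.01520 = 9.646 pbw
  Feed B: 22.48 × 0.3518 = 7.908 pbw
  Material C: 24.59 × 0.4377 = 10.76 pbw
  Stock D: 130.0 × 0.4428 = 57.56 pbw
  Ingredient E: 52.30 × 0.2267 = 11.86 pbw
  Feed F: 107.3 × 0.003000 = 0.3219 pbw
Total LOI = 98.06 pbw
Glass = batch − LOI = 971.3 − 98.06 = 873.2 pbw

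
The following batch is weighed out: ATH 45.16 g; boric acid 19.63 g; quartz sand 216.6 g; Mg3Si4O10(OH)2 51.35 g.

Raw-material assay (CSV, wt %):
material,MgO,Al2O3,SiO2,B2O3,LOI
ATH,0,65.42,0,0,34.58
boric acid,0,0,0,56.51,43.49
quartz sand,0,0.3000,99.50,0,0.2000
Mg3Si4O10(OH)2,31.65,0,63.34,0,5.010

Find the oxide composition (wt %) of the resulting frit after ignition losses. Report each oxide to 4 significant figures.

Glass mass = 305.6 g (batch 332.7 − LOI 27.16).
Composition: MgO 5.318%, Al2O3 9.881%, SiO2 81.17%, B2O3 3.630%

All arithmetic keeps full precision through every step; the intermediate values are displayed (rounded to four significant figures) across the worked steps. A single rounding yields each reported figure — derived quantities, including ignition loss, net glass mass, the four compositions, yield, the totals, are re-derived from the weighed amounts at 305.6 g of glass in full precision, as quoted within the question or the answer.
Oxide masses out of the charge:
  MgO: 51.35·0.3165 = 16.25 g
  Al2O3: 45.16·0.6542 + 216.6·0.003000 = 30.19 g
  SiO2: 216.6·0.9950 + 51.35·0.6334 = 248.0 g
  B2O3: 19.63·0.5651 = 11.09 g
LOI: 45.16·0.3458 + 19.63·0.4349 + 216.6·0.002000 + 51.35·0.05010 = 27.16 g
Glass mass = batch − LOI = 332.7 − 27.16 = 305.6 g (= the summed oxide contributions)
percent share: oxide ÷ glass, ×100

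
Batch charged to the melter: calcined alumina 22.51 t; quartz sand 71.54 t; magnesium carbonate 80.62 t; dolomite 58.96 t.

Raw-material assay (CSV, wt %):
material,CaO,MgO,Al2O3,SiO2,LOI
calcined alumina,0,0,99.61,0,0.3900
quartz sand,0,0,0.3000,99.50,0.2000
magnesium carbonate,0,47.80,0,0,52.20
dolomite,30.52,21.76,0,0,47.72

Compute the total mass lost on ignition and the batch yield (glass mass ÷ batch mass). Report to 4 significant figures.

Working values are printed with 4-significant-figure rounding within the worked lines. The whole derivation carries exact precision end to end — each reported figure sees exactly one rounding. All derived quantities are computed in full precision (four oxide percentages, yield, glass mass, totals, ignition loss) from the batch weights for 163.2 t of glass, as set out in question or answer.
Loss on ignition, line by line:
  calcined alumina: 22.51 × 0.003900 = 0.08779 t
  quartz sand: 71.54 × 0.002000 = 0.1431 t
  magnesium carbonate: 80.62 × 0.5220 = 42.08 t
  dolomite: 58.96 × 0.4772 = 28.14 t
Total LOI = 70.45 t
Glass = batch − LOI = 233.6 − 70.45 = 163.2 t

LOI loss = 70.45 t; glass = 163.2 t; yield = 69.85%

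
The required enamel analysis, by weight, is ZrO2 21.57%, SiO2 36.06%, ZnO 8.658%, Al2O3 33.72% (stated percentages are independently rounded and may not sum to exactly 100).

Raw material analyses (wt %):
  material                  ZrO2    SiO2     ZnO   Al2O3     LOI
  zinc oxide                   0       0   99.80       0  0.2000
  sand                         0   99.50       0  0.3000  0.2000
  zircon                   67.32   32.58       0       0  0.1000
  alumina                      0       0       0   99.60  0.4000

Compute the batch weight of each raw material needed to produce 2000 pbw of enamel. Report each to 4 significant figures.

All internal work holds full precision end to end; the intermediate values are displayed rounded to 4 significant figures on the page. A single rounding completes each reported result; all derived quantities, including the totals, four oxide percentages, yield, glass mass, ignition loss, are rebuilt from the batch weights for 2000 pbw of glass in exact precision as written in either problem or answer.
Oxide mass targets, per 2000 pbw enamel:
  ZrO2: 21.57% × 2000 = 431.4 pbw
  SiO2: 36.06% × 2000 = 721.2 pbw
  ZnO: 8.658% × 2000 = 173.2 pbw
  Al2O3: 33.72% × 2000 = 674.4 pbw
Checking each oxide sum on the weights just shown, against the basis in use (sum by sum, the targets are met inside rounding margins):
  ZrO2: 640.8·0.6732 = 431.4 pbw (target 431.4 pbw)
  SiO2: 515.0·0.9950 + 640.8·0.3258 = 721.2 pbw (target 721.2 pbw)
  ZnO: 173.5·0.9980 = 173.2 pbw (target 173.2 pbw)
  Al2O3: 515.0·0.003000 + 675.6·0.9960 = 674.4 pbw (target 674.4 pbw)
Consistency of the glass mass: whole batch net of LOI = 2000 pbw (summing oxide targets gives 2000 pbw; with the basis standing at 2000 pbw — any gap is answer rounding).
Summing the batch: Σ batch = 2005 pbw; LOI loss = Σ batch·LOI = 4.720 pbw; glass ÷ batch gives a yield of 99.76%.

Batch per 2000 pbw enamel:
  zinc oxide: 173.5 pbw
  sand: 515.0 pbw
  zircon: 640.8 pbw
  alumina: 675.6 pbw
Total batch = 2005 pbw; LOI loss = 4.720 pbw; yield = 99.76%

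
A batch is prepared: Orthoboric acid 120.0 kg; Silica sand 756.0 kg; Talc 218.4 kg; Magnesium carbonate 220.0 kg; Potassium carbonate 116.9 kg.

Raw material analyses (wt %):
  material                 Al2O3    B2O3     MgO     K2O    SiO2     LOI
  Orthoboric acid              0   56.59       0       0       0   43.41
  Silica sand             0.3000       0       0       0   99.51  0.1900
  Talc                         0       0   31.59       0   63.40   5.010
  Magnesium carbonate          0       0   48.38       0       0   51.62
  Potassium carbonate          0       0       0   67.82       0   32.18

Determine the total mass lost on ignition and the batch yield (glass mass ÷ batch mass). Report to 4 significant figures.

LOI loss = 215.7 kg; glass = 1216 kg; yield = 84.93%

Values along the way appear with 4-significant-digit rounding in the working; all arithmetic maintains full precision end to end; each reported number undergoes a single rounding. The derived quantities (LOI, yield, five oxide percentages, net glass mass, the totals) are computed in exact precision from the weighed amounts at 1216 kg of glass as set out in the problem or answer text.
Material-by-material LOI:
  Orthoboric acid: 120.0 × 0.4341 = 52.09 kg
  Silica sand: 756.0 × 0.001900 = 1.436 kg
  Talc: 218.4 × 0.05010 = 10.94 kg
  Magnesium carbonate: 220.0 × 0.5162 = 113.6 kg
  Potassium carbonate: 116.9 × 0.3218 = 37.62 kg
Total LOI = 215.7 kg
Glass = batch − LOI = 1431 − 215.7 = 1216 kg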